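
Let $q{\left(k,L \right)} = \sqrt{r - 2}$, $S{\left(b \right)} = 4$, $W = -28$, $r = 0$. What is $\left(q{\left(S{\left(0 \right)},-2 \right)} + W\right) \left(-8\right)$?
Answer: $224 - 8 i \sqrt{2} \approx 224.0 - 11.314 i$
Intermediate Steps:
$q{\left(k,L \right)} = i \sqrt{2}$ ($q{\left(k,L \right)} = \sqrt{0 - 2} = \sqrt{-2} = i \sqrt{2}$)
$\left(q{\left(S{\left(0 \right)},-2 \right)} + W\right) \left(-8\right) = \left(i \sqrt{2} - 28\right) \left(-8\right) = \left(-28 + i \sqrt{2}\right) \left(-8\right) = 224 - 8 i \sqrt{2}$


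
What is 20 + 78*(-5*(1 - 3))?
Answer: 800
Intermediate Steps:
20 + 78*(-5*(1 - 3)) = 20 + 78*(-5*(-2)) = 20 + 78*10 = 20 + 780 = 800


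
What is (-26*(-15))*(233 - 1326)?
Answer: -426270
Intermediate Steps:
(-26*(-15))*(233 - 1326) = 390*(-1093) = -426270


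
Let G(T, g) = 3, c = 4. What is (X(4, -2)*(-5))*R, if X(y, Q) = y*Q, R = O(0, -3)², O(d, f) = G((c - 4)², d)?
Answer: 360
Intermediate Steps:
O(d, f) = 3
R = 9 (R = 3² = 9)
X(y, Q) = Q*y
(X(4, -2)*(-5))*R = (-2*4*(-5))*9 = -8*(-5)*9 = 40*9 = 360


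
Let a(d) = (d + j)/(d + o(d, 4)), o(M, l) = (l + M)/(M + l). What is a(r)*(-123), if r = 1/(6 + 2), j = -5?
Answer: 533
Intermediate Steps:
o(M, l) = 1 (o(M, l) = (M + l)/(M + l) = 1)
r = 1/8 ≈ 0.12500
a(d) = (-5 + d)/(1 + d) (a(d) = (d - 5)/(d + 1) = (-5 + d)/(1 + d))
a(r)*(-123) = ((-5 + 1/8)/(1 + 1/8))*(-123) = (-39/8/(9/8))*(-123) = ((8/9)*(-39/8))*(-123) = -13/3*(-123) = 533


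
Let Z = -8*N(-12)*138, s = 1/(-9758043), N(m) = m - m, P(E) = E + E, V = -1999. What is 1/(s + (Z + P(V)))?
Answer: -9758043/39012655915 ≈ -0.00025012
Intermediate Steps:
P(E) = 2*E
N(m) = 0
s = -1/9758043 ≈ -1.0248e-7
Z = 0 (Z = -8*0*138 = 0*138 = 0)
1/(s + (Z + P(V))) = 1/(-1/9758043 + (0 + 2*(-1999))) = 1/(-1/9758043 + (0 - 3998)) = 1/(-1/9758043 - 3998) = 1/(-39012655915/9758043) = -9758043/39012655915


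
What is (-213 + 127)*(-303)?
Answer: 26058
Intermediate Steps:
(-213 + 127)*(-303) = -86*(-303) = 26058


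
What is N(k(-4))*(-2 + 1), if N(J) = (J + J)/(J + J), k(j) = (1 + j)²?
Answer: -1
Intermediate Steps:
N(J) = 1 (N(J) = (2*J)/((2*J)) = (2*J)*(1/(2*J)) = 1)
N(k(-4))*(-2 + 1) = 1*(-2 + 1) = 1*(-1) = -1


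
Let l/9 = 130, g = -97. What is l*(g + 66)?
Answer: -36270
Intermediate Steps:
l = 1170 (l = 9*130 = 1170)
l*(g + 66) = 1170*(-97 + 66) = 1170*(-31) = -36270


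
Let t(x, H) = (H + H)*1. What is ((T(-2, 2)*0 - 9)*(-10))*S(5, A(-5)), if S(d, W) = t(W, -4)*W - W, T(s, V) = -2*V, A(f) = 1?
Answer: -810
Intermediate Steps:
t(x, H) = 2*H (t(x, H) = (2*H)*1 = 2*H)
S(d, W) = -9*W (S(d, W) = (2*(-4))*W - W = -8*W - W = -9*W)
((T(-2, 2)*0 - 9)*(-10))*S(5, A(-5)) = ((-2*2*0 - 9)*(-10))*(-9*1) = ((-4*0 - 9)*(-10))*(-9) = ((0 - 9)*(-10))*(-9) = -9*(-10)*(-9) = 90*(-9) = -810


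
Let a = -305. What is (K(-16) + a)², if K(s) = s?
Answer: 103041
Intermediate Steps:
(K(-16) + a)² = (-16 - 305)² = (-321)² = 103041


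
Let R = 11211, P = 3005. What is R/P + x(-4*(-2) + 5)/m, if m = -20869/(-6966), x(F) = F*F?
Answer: 3771610629/62711345 ≈ 60.142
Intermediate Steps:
x(F) = F²
m = 20869/6966 (m = -20869*(-1/6966) = 20869/6966 ≈ 2.9958)
R/P + x(-4*(-2) + 5)/m = 11211/3005 + (-4*(-2) + 5)²/(20869/6966) = 11211*(1/3005) + (8 + 5)²*(6966/20869) = 11211/3005 + 13²*(6966/20869) = 11211/3005 + 169*(6966/20869) = 11211/3005 + 1177254/20869 = 3771610629/62711345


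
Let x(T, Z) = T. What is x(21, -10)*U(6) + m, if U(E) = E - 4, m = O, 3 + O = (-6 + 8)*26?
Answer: 91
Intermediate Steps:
O = 49 (O = -3 + (-6 + 8)*26 = -3 + 2*26 = -3 + 52 = 49)
m = 49
U(E) = -4 + E
x(21, -10)*U(6) + m = 21*(-4 + 6) + 49 = 21*2 + 49 = 42 + 49 = 91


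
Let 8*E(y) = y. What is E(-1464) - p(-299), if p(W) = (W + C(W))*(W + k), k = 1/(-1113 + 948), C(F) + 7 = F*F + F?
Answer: 4380809261/165 ≈ 2.6550e+7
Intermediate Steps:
E(y) = y/8
C(F) = -7 + F + F² (C(F) = -7 + (F*F + F) = -7 + (F² + F) = -7 + (F + F²) = -7 + F + F²)
k = -1/165 (k = 1/(-165) = -1/165 ≈ -0.0060606)
p(W) = (-1/165 + W)*(-7 + W² + 2*W) (p(W) = (W + (-7 + W + W²))*(W - 1/165) = (-7 + W² + 2*W)*(-1/165 + W) = (-1/165 + W)*(-7 + W² + 2*W))
E(-1464) - p(-299) = (⅛)*(-1464) - (7/165 + (-299)³ - 1157/165*(-299) + (329/165)*(-299)²) = -183 - (7/165 - 26730899 + 345943/165 + (329/165)*89401) = -183 - (7/165 - 26730899 + 345943/165 + 29412929/165) = -183 - 1*(-4380839456/165) = -183 + 4380839456/165 = 4380809261/165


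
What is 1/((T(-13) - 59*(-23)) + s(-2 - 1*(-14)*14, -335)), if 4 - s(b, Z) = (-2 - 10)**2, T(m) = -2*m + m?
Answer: 1/1230 ≈ 0.00081301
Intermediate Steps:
T(m) = -m
s(b, Z) = -140 (s(b, Z) = 4 - (-2 - 10)**2 = 4 - 1*(-12)**2 = 4 - 1*144 = 4 - 144 = -140)
1/((T(-13) - 59*(-23)) + s(-2 - 1*(-14)*14, -335)) = 1/((-1*(-13) - 59*(-23)) - 140) = 1/((13 + 1357) - 140) = 1/(1370 - 140) = 1/1230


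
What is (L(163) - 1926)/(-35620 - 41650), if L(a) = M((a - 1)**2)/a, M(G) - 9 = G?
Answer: 57537/2519002 ≈ 0.022841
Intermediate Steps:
M(G) = 9 + G
L(a) = (9 + (-1 + a)**2)/a (L(a) = (9 + (a - 1)**2)/a = (9 + (-1 + a)**2)/a)
(L(163) - 1926)/(-35620 - 41650) = ((9 + (-1 + 163)**2)/163 - 1926)/(-35620 - 41650) = ((9 + 162**2)/163 - 1926)/(-77270) = ((9 + 26244)/163 - 1926)*(-1/77270) = ((1/163)*26253 - 1926)*(-1/77270) = (26253/163 - 1926)*(-1/77270) = -287685/163*(-1/77270) = 57537/2519002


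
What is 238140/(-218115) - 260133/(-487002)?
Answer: -438783311/786832898 ≈ -0.55766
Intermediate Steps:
238140/(-218115) - 260133/(-487002) = 238140*(-1/218115) - 260133*(-1/487002) = -5292/4847 + 86711/162334 = -438783311/786832898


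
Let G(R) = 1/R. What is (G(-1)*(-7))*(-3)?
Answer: -21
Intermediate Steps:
G(R) = 1/R
(G(-1)*(-7))*(-3) = (-7/(-1))*(-3) = -1*(-7)*(-3) = 7*(-3) = -21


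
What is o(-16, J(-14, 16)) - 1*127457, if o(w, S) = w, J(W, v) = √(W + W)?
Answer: -127473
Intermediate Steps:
J(W, v) = √2*√W (J(W, v) = √(2*W) = √2*√W)
o(-16, J(-14, 16)) - 1*127457 = -16 - 1*127457 = -16 - 127457 = -127473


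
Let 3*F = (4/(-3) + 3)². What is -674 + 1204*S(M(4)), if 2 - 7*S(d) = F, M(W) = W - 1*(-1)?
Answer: -13210/27 ≈ -489.26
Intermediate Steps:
M(W) = 1 + W (M(W) = W + 1 = 1 + W)
F = 25/27 (F = (4/(-3) + 3)²/3 = (4*(-⅓) + 3)²/3 = (-4/3 + 3)²/3 = (5/3)²/3 = (⅓)*(25/9) = 25/27 ≈ 0.92593)
S(d) = 29/189 (S(d) = 2/7 - ⅐*25/27 = 2/7 - 25/189 = 29/189)
-674 + 1204*S(M(4)) = -674 + 1204*(29/189) = -674 + 4988/27 = -13210/27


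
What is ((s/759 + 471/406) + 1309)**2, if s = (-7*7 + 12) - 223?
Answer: 162913556359015225/94958887716 ≈ 1.7156e+6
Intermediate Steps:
s = -260 (s = (-49 + 12) - 223 = -37 - 223 = -260)
((s/759 + 471/406) + 1309)**2 = ((-260/759 + 471/406) + 1309)**2 = (251929/308154 + 1309)**2 = (403625515/308154)**2 = 162913556359015225/94958887716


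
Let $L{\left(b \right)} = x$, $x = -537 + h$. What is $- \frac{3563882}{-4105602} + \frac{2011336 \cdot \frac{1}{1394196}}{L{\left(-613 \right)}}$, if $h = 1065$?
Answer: $\frac{6092031852659}{6996016971768} \approx 0.87079$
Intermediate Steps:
$x = 528$ ($x = -537 + 1065 = 528$)
$L{\left(b \right)} = 528$
$- \frac{3563882}{-4105602} + \frac{2011336 \cdot \frac{1}{1394196}}{L{\left(-613 \right)}} = - \frac{3563882}{-4105602} + \frac{2011336 \cdot \frac{1}{1394196}}{528} = \left(-3563882\right) \left(- \frac{1}{4105602}\right) + 2011336 \cdot \frac{1}{1394196} \cdot \frac{1}{528} = \frac{1781941}{2052801} + \frac{502834}{348549} \cdot \frac{1}{528} = \frac{1781941}{2052801} + \frac{251417}{92016936} = \frac{6092031852659}{6996016971768}$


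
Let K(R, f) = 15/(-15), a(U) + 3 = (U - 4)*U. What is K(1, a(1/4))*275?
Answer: -275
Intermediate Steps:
a(U) = -3 + U*(-4 + U) (a(U) = -3 + (U - 4)*U = -3 + (-4 + U)*U = -3 + U*(-4 + U))
K(R, f) = -1 (K(R, f) = 15*(-1/15) = -1)
K(1, a(1/4))*275 = -1*275 = -275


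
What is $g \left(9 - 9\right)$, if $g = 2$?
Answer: $0$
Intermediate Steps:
$g \left(9 - 9\right) = 2 \left(9 - 9\right) = 2 \cdot 0 = 0$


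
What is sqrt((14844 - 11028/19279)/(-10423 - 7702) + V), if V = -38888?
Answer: 14*I*sqrt(38762671640026958)/13977275 ≈ 197.2*I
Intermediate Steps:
sqrt((14844 - 11028/19279)/(-10423 - 7702) + V) = sqrt((14844 - 11028/19279)/(-10423 - 7702) - 38888) = sqrt((14844 - 11028*1/19279)/(-18125) - 38888) = sqrt((14844 - 11028/19279)*(-1/18125) - 38888) = sqrt((286166448/19279)*(-1/18125) - 38888) = sqrt(-286166448/349431875 - 38888) = sqrt(-13588992921448/349431875) = 14*I*sqrt(38762671640026958)/13977275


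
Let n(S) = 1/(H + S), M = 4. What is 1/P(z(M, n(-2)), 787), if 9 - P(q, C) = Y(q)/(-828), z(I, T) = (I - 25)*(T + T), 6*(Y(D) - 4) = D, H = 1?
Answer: 828/7463 ≈ 0.11095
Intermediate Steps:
n(S) = 1/(1 + S)
Y(D) = 4 + D/6
z(I, T) = 2*T*(-25 + I) (z(I, T) = (-25 + I)*(2*T) = 2*T*(-25 + I))
P(q, C) = 1864/207 + q/4968 (P(q, C) = 9 - (4 + q/6)/(-828) = 9 - (4 + q/6)*(-1)/828 = 9 - (-1/207 - q/4968) = 9 + (1/207 + q/4968) = 1864/207 + q/4968)
1/P(z(M, n(-2)), 787) = 1/(1864/207 + (2*(-25 + 4)/(1 - 2))/4968) = 1/(1864/207 + (2*(-21)/(-1))/4968) = 1/(1864/207 + (2*(-1)*(-21))/4968) = 1/(1864/207 + (1/4968)*42) = 1/(1864/207 + 7/828) = 1/(7463/828) = 828/7463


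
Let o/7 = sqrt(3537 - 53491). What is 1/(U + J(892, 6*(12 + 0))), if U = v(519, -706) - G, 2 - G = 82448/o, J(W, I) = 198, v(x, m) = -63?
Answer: 162775109/25047925849 + 288568*I*sqrt(49954)/25047925849 ≈ 0.0064985 + 0.0025749*I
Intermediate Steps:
o = 7*I*sqrt(49954) (o = 7*sqrt(3537 - 53491) = 7*sqrt(-49954) = 7*(I*sqrt(49954)) = 7*I*sqrt(49954) ≈ 1564.5*I)
G = 2 + 41224*I*sqrt(49954)/174839 (G = 2 - 82448/(7*I*sqrt(49954)) = 2 - 82448*(-I*sqrt(49954)/349678) = 2 - (-41224)*I*sqrt(49954)/174839 = 2 + 41224*I*sqrt(49954)/174839 ≈ 2.0 + 52.698*I)
U = -65 - 41224*I*sqrt(49954)/174839 (U = -63 - (2 + 41224*I*sqrt(49954)/174839) = -63 + (-2 - 41224*I*sqrt(49954)/174839) = -65 - 41224*I*sqrt(49954)/174839 ≈ -65.0 - 52.698*I)
1/(U + J(892, 6*(12 + 0))) = 1/((-65 - 41224*I*sqrt(49954)/174839) + 198) = 1/(133 - 41224*I*sqrt(49954)/174839)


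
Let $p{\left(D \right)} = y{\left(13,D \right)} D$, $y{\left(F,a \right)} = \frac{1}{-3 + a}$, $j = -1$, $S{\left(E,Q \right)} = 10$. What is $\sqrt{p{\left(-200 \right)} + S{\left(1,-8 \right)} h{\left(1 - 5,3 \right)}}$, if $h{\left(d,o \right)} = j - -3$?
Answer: $\frac{2 \sqrt{216195}}{203} \approx 4.581$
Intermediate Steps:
$h{\left(d,o \right)} = 2$ ($h{\left(d,o \right)} = -1 - -3 = -1 + 3 = 2$)
$p{\left(D \right)} = \frac{D}{-3 + D}$
$\sqrt{p{\left(-200 \right)} + S{\left(1,-8 \right)} h{\left(1 - 5,3 \right)}} = \sqrt{- \frac{200}{-3 - 200} + 10 \cdot 2} = \sqrt{- \frac{200}{-203} + 20} = \sqrt{\left(-200\right) \left(- \frac{1}{203}\right) + 20} = \sqrt{\frac{200}{203} + 20} = \sqrt{\frac{4260}{203}} = \frac{2 \sqrt{216195}}{203}$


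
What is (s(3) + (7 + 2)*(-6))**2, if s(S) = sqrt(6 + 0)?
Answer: (-54 + sqrt(6))**2 ≈ 2657.5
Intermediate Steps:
s(S) = sqrt(6)
(s(3) + (7 + 2)*(-6))**2 = (sqrt(6) + (7 + 2)*(-6))**2 = (sqrt(6) + 9*(-6))**2 = (sqrt(6) - 54)**2 = (-54 + sqrt(6))**2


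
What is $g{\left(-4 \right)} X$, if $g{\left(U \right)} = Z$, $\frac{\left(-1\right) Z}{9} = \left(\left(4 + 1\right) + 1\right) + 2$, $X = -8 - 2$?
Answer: $720$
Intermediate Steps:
$X = -10$ ($X = -8 - 2 = -10$)
$Z = -72$ ($Z = - 9 \left(\left(\left(4 + 1\right) + 1\right) + 2\right) = - 9 \left(\left(5 + 1\right) + 2\right) = - 9 \left(6 + 2\right) = \left(-9\right) 8 = -72$)
$g{\left(U \right)} = -72$
$g{\left(-4 \right)} X = \left(-72\right) \left(-10\right) = 720$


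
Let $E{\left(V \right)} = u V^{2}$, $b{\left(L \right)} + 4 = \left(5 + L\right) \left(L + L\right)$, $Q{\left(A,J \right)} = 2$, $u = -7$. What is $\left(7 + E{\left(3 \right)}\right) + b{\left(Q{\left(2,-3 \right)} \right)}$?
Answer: $-32$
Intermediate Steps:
$b{\left(L \right)} = -4 + 2 L \left(5 + L\right)$ ($b{\left(L \right)} = -4 + \left(5 + L\right) \left(L + L\right) = -4 + \left(5 + L\right) 2 L = -4 + 2 L \left(5 + L\right)$)
$E{\left(V \right)} = - 7 V^{2}$
$\left(7 + E{\left(3 \right)}\right) + b{\left(Q{\left(2,-3 \right)} \right)} = \left(7 - 7 \cdot 3^{2}\right) + \left(-4 + 2 \cdot 2^{2} + 10 \cdot 2\right) = \left(7 - 63\right) + \left(-4 + 2 \cdot 4 + 20\right) = \left(7 - 63\right) + \left(-4 + 8 + 20\right) = -56 + 24 = -32$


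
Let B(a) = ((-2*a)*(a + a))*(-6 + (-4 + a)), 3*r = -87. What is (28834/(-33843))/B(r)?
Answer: -1109/170771778 ≈ -6.4940e-6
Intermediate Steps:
r = -29 (r = (1/3)*(-87) = -29)
B(a) = -4*a**2*(-10 + a) (B(a) = ((-2*a)*(2*a))*(-10 + a) = (-4*a**2)*(-10 + a) = -4*a**2*(-10 + a))
(28834/(-33843))/B(r) = (28834/(-33843))/((4*(-29)**2*(10 - 1*(-29)))) = (28834*(-1/33843))/((4*841*(10 + 29))) = -28834/(33843*(4*841*39)) = -28834/33843/131196 = -28834/33843*1/131196 = -1109/170771778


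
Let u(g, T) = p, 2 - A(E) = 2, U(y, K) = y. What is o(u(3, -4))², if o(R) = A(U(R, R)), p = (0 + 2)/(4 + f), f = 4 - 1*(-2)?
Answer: 0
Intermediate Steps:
f = 6 (f = 4 + 2 = 6)
A(E) = 0 (A(E) = 2 - 1*2 = 2 - 2 = 0)
p = ⅕ (p = (0 + 2)/(4 + 6) = 2/10 = 2*(⅒) = ⅕ ≈ 0.20000)
u(g, T) = ⅕
o(R) = 0
o(u(3, -4))² = 0² = 0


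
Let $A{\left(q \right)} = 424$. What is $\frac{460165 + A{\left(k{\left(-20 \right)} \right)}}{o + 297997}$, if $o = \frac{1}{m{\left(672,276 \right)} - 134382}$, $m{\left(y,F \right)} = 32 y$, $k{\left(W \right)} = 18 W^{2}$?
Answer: $\frac{51990365142}{33637305365} \approx 1.5456$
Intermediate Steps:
$o = - \frac{1}{112878}$ ($o = \frac{1}{32 \cdot 672 - 134382} = \frac{1}{21504 - 134382} = \frac{1}{-112878} = - \frac{1}{112878} \approx -8.8591 \cdot 10^{-6}$)
$\frac{460165 + A{\left(k{\left(-20 \right)} \right)}}{o + 297997} = \frac{460165 + 424}{- \frac{1}{112878} + 297997} = \frac{460589}{\frac{33637305365}{112878}} = 460589 \cdot \frac{112878}{33637305365} = \frac{51990365142}{33637305365}$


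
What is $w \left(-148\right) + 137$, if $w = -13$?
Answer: $2061$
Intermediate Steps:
$w \left(-148\right) + 137 = \left(-13\right) \left(-148\right) + 137 = 1924 + 137 = 2061$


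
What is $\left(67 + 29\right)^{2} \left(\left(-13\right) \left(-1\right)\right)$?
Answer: $119808$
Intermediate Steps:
$\left(67 + 29\right)^{2} \left(\left(-13\right) \left(-1\right)\right) = 96^{2} \cdot 13 = 9216 \cdot 13 = 119808$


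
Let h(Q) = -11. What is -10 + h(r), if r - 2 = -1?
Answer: -21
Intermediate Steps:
r = 1 (r = 2 - 1 = 1)
-10 + h(r) = -10 - 11 = -21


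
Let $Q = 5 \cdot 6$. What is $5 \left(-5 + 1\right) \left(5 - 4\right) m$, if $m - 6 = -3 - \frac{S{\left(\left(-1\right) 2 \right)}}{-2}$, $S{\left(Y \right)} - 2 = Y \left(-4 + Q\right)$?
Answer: $440$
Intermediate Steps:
$Q = 30$
$S{\left(Y \right)} = 2 + 26 Y$ ($S{\left(Y \right)} = 2 + Y \left(-4 + 30\right) = 2 + Y 26 = 2 + 26 Y$)
$m = -22$ ($m = 6 - \left(3 + \frac{2 + 26 \left(\left(-1\right) 2\right)}{-2}\right) = 6 - \left(3 + \left(2 + 26 \left(-2\right)\right) \left(- \frac{1}{2}\right)\right) = 6 - \left(3 + \left(2 - 52\right) \left(- \frac{1}{2}\right)\right) = 6 - \left(3 - -25\right) = 6 - 28 = -22$)
$5 \left(-5 + 1\right) \left(5 - 4\right) m = 5 \left(-5 + 1\right) \left(5 - 4\right) \left(-22\right) = 5 \left(\left(-4\right) 1\right) \left(-22\right) = 5 \left(-4\right) \left(-22\right) = \left(-20\right) \left(-22\right) = 440$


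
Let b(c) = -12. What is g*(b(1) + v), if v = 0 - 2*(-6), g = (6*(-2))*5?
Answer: 0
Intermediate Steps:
g = -60 (g = -12*5 = -60)
v = 12 (v = 0 + 12 = 12)
g*(b(1) + v) = -60*(-12 + 12) = -60*0 = 0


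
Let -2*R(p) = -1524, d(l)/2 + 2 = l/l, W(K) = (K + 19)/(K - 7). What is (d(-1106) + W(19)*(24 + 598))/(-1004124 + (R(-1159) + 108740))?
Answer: -5903/2683866 ≈ -0.0021994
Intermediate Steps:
W(K) = (19 + K)/(-7 + K)
d(l) = -2 (d(l) = -4 + 2*(l/l) = -4 + 2*1 = -4 + 2 = -2)
R(p) = 762 (R(p) = -½*(-1524) = 762)
(d(-1106) + W(19)*(24 + 598))/(-1004124 + (R(-1159) + 108740)) = (-2 + ((19 + 19)/(-7 + 19))*(24 + 598))/(-1004124 + (762 + 108740)) = (-2 + (38/12)*622)/(-1004124 + 109502) = (-2 + ((1/12)*38)*622)/(-894622) = (-2 + (19/6)*622)*(-1/894622) = (-2 + 5909/3)*(-1/894622) = (5903/3)*(-1/894622) = -5903/2683866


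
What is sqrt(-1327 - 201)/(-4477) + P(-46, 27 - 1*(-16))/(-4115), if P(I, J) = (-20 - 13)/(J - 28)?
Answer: 11/20575 - 2*I*sqrt(382)/4477 ≈ 0.00053463 - 0.0087312*I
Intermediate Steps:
P(I, J) = -33/(-28 + J)
sqrt(-1327 - 201)/(-4477) + P(-46, 27 - 1*(-16))/(-4115) = sqrt(-1327 - 201)/(-4477) - 33/(-28 + (27 - 1*(-16)))/(-4115) = sqrt(-1528)*(-1/4477) - 33/(-28 + (27 + 16))*(-1/4115) = (2*I*sqrt(382))*(-1/4477) - 33/(-28 + 43)*(-1/4115) = -2*I*sqrt(382)/4477 - 33/15*(-1/4115) = -2*I*sqrt(382)/4477 - 33*1/15*(-1/4115) = -2*I*sqrt(382)/4477 - 11/5*(-1/4115) = -2*I*sqrt(382)/4477 + 11/20575 = 11/20575 - 2*I*sqrt(382)/4477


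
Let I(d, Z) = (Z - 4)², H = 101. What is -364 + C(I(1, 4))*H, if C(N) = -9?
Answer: -1273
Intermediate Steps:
I(d, Z) = (-4 + Z)²
-364 + C(I(1, 4))*H = -364 - 9*101 = -364 - 909 = -1273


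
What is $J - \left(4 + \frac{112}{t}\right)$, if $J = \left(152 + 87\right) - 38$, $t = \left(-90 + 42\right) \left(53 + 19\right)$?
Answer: $\frac{42559}{216} \approx 197.03$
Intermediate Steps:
$t = -3456$ ($t = \left(-48\right) 72 = -3456$)
$J = 201$ ($J = 239 - 38 = 201$)
$J - \left(4 + \frac{112}{t}\right) = 201 - \left(4 - \frac{7}{216}\right) = 201 - \frac{857}{216} = \frac{42559}{216}$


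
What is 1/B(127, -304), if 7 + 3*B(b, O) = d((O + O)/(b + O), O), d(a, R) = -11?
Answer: -⅙ ≈ -0.16667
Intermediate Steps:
B(b, O) = -6 (B(b, O) = -7/3 + (⅓)*(-11) = -7/3 - 11/3 = -6)
1/B(127, -304) = 1/(-6) = -⅙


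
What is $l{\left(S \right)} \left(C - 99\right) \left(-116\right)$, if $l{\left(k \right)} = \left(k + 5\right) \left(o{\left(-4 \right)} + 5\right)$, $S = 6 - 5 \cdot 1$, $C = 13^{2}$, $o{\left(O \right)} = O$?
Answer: $-48720$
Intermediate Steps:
$C = 169$
$S = 1$ ($S = 6 - 5 = 1$)
$l{\left(k \right)} = 5 + k$ ($l{\left(k \right)} = \left(k + 5\right) \left(-4 + 5\right) = \left(5 + k\right) 1 = 5 + k$)
$l{\left(S \right)} \left(C - 99\right) \left(-116\right) = \left(5 + 1\right) \left(169 - 99\right) \left(-116\right) = 6 \cdot 70 \left(-116\right) = 6 \left(-8120\right) = -48720$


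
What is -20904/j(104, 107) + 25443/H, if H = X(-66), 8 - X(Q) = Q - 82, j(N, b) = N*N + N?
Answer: 293351/1820 ≈ 161.18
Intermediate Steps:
j(N, b) = N + N² (j(N, b) = N² + N = N + N²)
X(Q) = 90 - Q (X(Q) = 8 - (Q - 82) = 8 - (-82 + Q) = 8 + (82 - Q) = 90 - Q)
H = 156 (H = 90 - 1*(-66) = 90 + 66 = 156)
-20904/j(104, 107) + 25443/H = -20904*1/(104*(1 + 104)) + 25443/156 = -20904/(104*105) + 25443*(1/156) = -20904/10920 + 8481/52 = -20904*1/10920 + 8481/52 = -67/35 + 8481/52 = 293351/1820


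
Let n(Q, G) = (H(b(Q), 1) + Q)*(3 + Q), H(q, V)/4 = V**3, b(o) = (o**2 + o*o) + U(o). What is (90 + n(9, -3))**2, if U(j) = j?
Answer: 60516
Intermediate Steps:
b(o) = o + 2*o**2 (b(o) = (o**2 + o*o) + o = (o**2 + o**2) + o = 2*o**2 + o = o + 2*o**2)
H(q, V) = 4*V**3
n(Q, G) = (3 + Q)*(4 + Q) (n(Q, G) = (4*1**3 + Q)*(3 + Q) = (4*1 + Q)*(3 + Q) = (4 + Q)*(3 + Q) = (3 + Q)*(4 + Q))
(90 + n(9, -3))**2 = (90 + (12 + 9**2 + 7*9))**2 = (90 + (12 + 81 + 63))**2 = (90 + 156)**2 = 246**2 = 60516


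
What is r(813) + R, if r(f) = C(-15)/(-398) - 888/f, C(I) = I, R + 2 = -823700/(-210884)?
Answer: 4841250711/5686381618 ≈ 0.85138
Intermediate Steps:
R = 100483/52721 (R = -2 - 823700/(-210884) = -2 - 823700*(-1/210884) = -2 + 205925/52721 = 100483/52721 ≈ 1.9059)
r(f) = 15/398 - 888/f (r(f) = -15/(-398) - 888/f = -15*(-1/398) - 888/f = 15/398 - 888/f)
r(813) + R = (15/398 - 888/813) + 100483/52721 = (15/398 - 888*1/813) + 100483/52721 = (15/398 - 296/271) + 100483/52721 = -113743/107858 + 100483/52721 = 4841250711/5686381618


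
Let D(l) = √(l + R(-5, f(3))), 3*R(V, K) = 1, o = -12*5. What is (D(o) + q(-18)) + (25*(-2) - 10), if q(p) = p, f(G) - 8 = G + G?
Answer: -78 + I*√537/3 ≈ -78.0 + 7.7244*I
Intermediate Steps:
f(G) = 8 + 2*G (f(G) = 8 + (G + G) = 8 + 2*G)
o = -60
R(V, K) = ⅓ (R(V, K) = (⅓)*1 = ⅓)
D(l) = √(⅓ + l) (D(l) = √(l + ⅓) = √(⅓ + l))
(D(o) + q(-18)) + (25*(-2) - 10) = (√(3 + 9*(-60))/3 - 18) + (25*(-2) - 10) = (√(3 - 540)/3 - 18) + (-50 - 10) = (√(-537)/3 - 18) - 60 = ((I*√537)/3 - 18) - 60 = (I*√537/3 - 18) - 60 = (-18 + I*√537/3) - 60 = -78 + I*√537/3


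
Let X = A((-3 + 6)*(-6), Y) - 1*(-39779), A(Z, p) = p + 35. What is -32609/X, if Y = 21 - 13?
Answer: -32609/39822 ≈ -0.81887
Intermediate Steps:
Y = 8
A(Z, p) = 35 + p
X = 39822 (X = (35 + 8) - 1*(-39779) = 43 + 39779 = 39822)
-32609/X = -32609/39822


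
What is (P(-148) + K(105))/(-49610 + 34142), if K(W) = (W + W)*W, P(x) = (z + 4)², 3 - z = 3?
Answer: -11033/7734 ≈ -1.4266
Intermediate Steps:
z = 0 (z = 3 - 1*3 = 3 - 3 = 0)
P(x) = 16 (P(x) = (0 + 4)² = 4² = 16)
K(W) = 2*W² (K(W) = (2*W)*W = 2*W²)
(P(-148) + K(105))/(-49610 + 34142) = (16 + 2*105²)/(-49610 + 34142) = (16 + 2*11025)/(-15468) = (16 + 22050)*(-1/15468) = 22066*(-1/15468) = -11033/7734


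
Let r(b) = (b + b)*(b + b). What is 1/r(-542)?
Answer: 1/1175056 ≈ 8.5102e-7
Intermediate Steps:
r(b) = 4*b² (r(b) = (2*b)*(2*b) = 4*b²)
1/r(-542) = 1/(4*(-542)²) = 1/(4*293764) = 1/1175056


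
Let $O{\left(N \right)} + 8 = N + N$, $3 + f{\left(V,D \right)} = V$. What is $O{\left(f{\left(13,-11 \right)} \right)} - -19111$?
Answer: $19123$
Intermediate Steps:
$f{\left(V,D \right)} = -3 + V$
$O{\left(N \right)} = -8 + 2 N$ ($O{\left(N \right)} = -8 + \left(N + N\right) = -8 + 2 N$)
$O{\left(f{\left(13,-11 \right)} \right)} - -19111 = \left(-8 + 2 \left(-3 + 13\right)\right) - -19111 = \left(-8 + 2 \cdot 10\right) + 19111 = \left(-8 + 20\right) + 19111 = 12 + 19111 = 19123$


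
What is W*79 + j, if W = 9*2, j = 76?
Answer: 1498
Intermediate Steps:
W = 18
W*79 + j = 18*79 + 76 = 1422 + 76 = 1498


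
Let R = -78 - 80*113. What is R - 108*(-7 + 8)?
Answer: -9226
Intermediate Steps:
R = -9118 (R = -78 - 9040 = -9118)
R - 108*(-7 + 8) = -9118 - 108*(-7 + 8) = -9118 - 108 = -9226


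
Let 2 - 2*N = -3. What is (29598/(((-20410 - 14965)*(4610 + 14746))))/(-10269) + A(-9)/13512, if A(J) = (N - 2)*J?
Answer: -1757821350893/5278218290226000 ≈ -0.00033303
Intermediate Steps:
N = 5/2 (N = 1 - 1/2*(-3) = 1 + 3/2 = 5/2 ≈ 2.5000)
A(J) = J/2 (A(J) = (5/2 - 2)*J = J/2)
(29598/(((-20410 - 14965)*(4610 + 14746))))/(-10269) + A(-9)/13512 = (29598/(((-20410 - 14965)*(4610 + 14746))))/(-10269) + ((1/2)*(-9))/13512 = (29598/((-35375*19356)))*(-1/10269) - 9/2*1/13512 = (29598/(-684718500))*(-1/10269) - 3/9008 = (29598*(-1/684718500))*(-1/10269) - 3/9008 = -4933/114119750*(-1/10269) - 3/9008 = 4933/1171895712750 - 3/9008 = -1757821350893/5278218290226000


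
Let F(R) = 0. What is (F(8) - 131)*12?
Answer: -1572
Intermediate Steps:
(F(8) - 131)*12 = (0 - 131)*12 = -131*12 = -1572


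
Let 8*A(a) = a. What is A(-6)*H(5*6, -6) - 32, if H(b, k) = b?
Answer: -109/2 ≈ -54.500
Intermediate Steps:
A(a) = a/8
A(-6)*H(5*6, -6) - 32 = ((1/8)*(-6))*(5*6) - 32 = -3/4*30 - 32 = -45/2 - 32 = -109/2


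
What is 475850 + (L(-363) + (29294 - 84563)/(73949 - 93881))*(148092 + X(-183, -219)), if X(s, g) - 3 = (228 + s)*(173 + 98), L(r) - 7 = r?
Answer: -186506798245/3322 ≈ -5.6143e+7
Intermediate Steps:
L(r) = 7 + r
X(s, g) = 61791 + 271*s (X(s, g) = 3 + (228 + s)*(173 + 98) = 3 + (228 + s)*271 = 3 + (61788 + 271*s) = 61791 + 271*s)
475850 + (L(-363) + (29294 - 84563)/(73949 - 93881))*(148092 + X(-183, -219)) = 475850 + ((7 - 363) + (29294 - 84563)/(73949 - 93881))*(148092 + (61791 + 271*(-183))) = 475850 + (-356 - 55269/(-19932))*(148092 + (61791 - 49593)) = 475850 + (-356 - 55269*(-1/19932))*(148092 + 12198) = 475850 + (-356 + 18423/6644)*160290 = 475850 - 2346841/6644*160290 = 475850 - 188087571945/3322 = -186506798245/3322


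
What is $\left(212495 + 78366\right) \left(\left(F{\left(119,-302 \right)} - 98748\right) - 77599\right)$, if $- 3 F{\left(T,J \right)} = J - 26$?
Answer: $- \frac{153781991893}{3} \approx -5.1261 \cdot 10^{10}$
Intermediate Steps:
$F{\left(T,J \right)} = \frac{26}{3} - \frac{J}{3}$ ($F{\left(T,J \right)} = - \frac{J - 26}{3} = - \frac{-26 + J}{3} = \frac{26}{3} - \frac{J}{3}$)
$\left(212495 + 78366\right) \left(\left(F{\left(119,-302 \right)} - 98748\right) - 77599\right) = \left(212495 + 78366\right) \left(\left(\left(\frac{26}{3} - - \frac{302}{3}\right) - 98748\right) - 77599\right) = 290861 \left(\left(\left(\frac{26}{3} + \frac{302}{3}\right) - 98748\right) - 77599\right) = 290861 \left(\left(\frac{328}{3} - 98748\right) - 77599\right) = 290861 \left(- \frac{295916}{3} - 77599\right) = 290861 \left(- \frac{528713}{3}\right) = - \frac{153781991893}{3}$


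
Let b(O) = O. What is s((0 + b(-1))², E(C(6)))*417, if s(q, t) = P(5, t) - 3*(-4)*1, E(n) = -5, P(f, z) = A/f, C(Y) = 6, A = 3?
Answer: 26271/5 ≈ 5254.2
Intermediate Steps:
P(f, z) = 3/f
s(q, t) = 63/5 (s(q, t) = 3/5 - 3*(-4)*1 = 3*(⅕) + 12*1 = ⅗ + 12 = 63/5)
s((0 + b(-1))², E(C(6)))*417 = (63/5)*417 = 26271/5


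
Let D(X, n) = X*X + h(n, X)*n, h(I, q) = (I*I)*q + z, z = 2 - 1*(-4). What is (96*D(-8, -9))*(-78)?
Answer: -43744896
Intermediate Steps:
z = 6 (z = 2 + 4 = 6)
h(I, q) = 6 + q*I**2 (h(I, q) = (I*I)*q + 6 = I**2*q + 6 = q*I**2 + 6 = 6 + q*I**2)
D(X, n) = X**2 + n*(6 + X*n**2) (D(X, n) = X*X + (6 + X*n**2)*n = X**2 + n*(6 + X*n**2))
(96*D(-8, -9))*(-78) = (96*((-8)**2 - 9*(6 - 8*(-9)**2)))*(-78) = (96*(64 - 9*(6 - 8*81)))*(-78) = (96*(64 - 9*(6 - 648)))*(-78) = (96*(64 - 9*(-642)))*(-78) = (96*(64 + 5778))*(-78) = (96*5842)*(-78) = 560832*(-78) = -43744896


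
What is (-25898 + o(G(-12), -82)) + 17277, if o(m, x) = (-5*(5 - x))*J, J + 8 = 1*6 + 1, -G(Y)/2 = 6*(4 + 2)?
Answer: -8186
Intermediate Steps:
G(Y) = -72 (G(Y) = -12*(4 + 2) = -12*6 = -2*36 = -72)
J = -1 (J = -8 + (1*6 + 1) = -8 + (6 + 1) = -8 + 7 = -1)
o(m, x) = 25 - 5*x (o(m, x) = -5*(5 - x)*(-1) = (-25 + 5*x)*(-1) = 25 - 5*x)
(-25898 + o(G(-12), -82)) + 17277 = (-25898 + (25 - 5*(-82))) + 17277 = (-25898 + (25 + 410)) + 17277 = (-25898 + 435) + 17277 = -25463 + 17277 = -8186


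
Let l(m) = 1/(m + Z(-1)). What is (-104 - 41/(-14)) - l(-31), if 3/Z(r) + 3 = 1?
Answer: -91947/910 ≈ -101.04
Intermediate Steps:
Z(r) = -3/2 (Z(r) = 3/(-3 + 1) = 3/(-2) = 3*(-1/2) = -3/2)
l(m) = 1/(-3/2 + m) (l(m) = 1/(m - 3/2) = 1/(-3/2 + m))
(-104 - 41/(-14)) - l(-31) = (-104 - 41/(-14)) - 2/(-3 + 2*(-31)) = (-104 - 41*(-1/14)) - 2/(-3 - 62) = (-104 + 41/14) - 2/(-65) = -1415/14 - 2*(-1)/65 = -1415/14 - 1*(-2/65) = -1415/14 + 2/65 = -91947/910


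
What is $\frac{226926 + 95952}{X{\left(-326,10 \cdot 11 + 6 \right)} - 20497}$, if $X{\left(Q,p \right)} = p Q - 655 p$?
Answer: $- \frac{322878}{134293} \approx -2.4043$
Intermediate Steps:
$X{\left(Q,p \right)} = - 655 p + Q p$ ($X{\left(Q,p \right)} = Q p - 655 p = - 655 p + Q p$)
$\frac{226926 + 95952}{X{\left(-326,10 \cdot 11 + 6 \right)} - 20497} = \frac{226926 + 95952}{\left(10 \cdot 11 + 6\right) \left(-655 - 326\right) - 20497} = \frac{322878}{\left(110 + 6\right) \left(-981\right) - 20497} = \frac{322878}{116 \left(-981\right) - 20497} = \frac{322878}{-113796 - 20497} = \frac{322878}{-134293} = 322878 \left(- \frac{1}{134293}\right) = - \frac{322878}{134293}$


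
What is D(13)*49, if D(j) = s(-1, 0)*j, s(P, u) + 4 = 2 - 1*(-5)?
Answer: 1911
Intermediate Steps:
s(P, u) = 3 (s(P, u) = -4 + (2 - 1*(-5)) = -4 + (2 + 5) = -4 + 7 = 3)
D(j) = 3*j
D(13)*49 = (3*13)*49 = 39*49 = 1911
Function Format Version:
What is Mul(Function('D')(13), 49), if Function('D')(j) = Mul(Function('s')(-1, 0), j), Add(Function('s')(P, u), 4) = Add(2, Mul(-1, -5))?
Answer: 1911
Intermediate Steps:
Function('s')(P, u) = 3 (Function('s')(P, u) = Add(-4, Add(2, Mul(-1, -5))) = Add(-4, Add(2, 5)) = Add(-4, 7) = 3)
Function('D')(j) = Mul(3, j)
Mul(Function('D')(13), 49) = Mul(Mul(3, 13), 49) = Mul(39, 49) = 1911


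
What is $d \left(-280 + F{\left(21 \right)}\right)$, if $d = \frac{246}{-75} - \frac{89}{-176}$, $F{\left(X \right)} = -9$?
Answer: $\frac{3527823}{4400} \approx 801.78$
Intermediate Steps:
$d = - \frac{12207}{4400}$ ($d = 246 \left(- \frac{1}{75}\right) - - \frac{89}{176} = - \frac{82}{25} + \frac{89}{176} = - \frac{12207}{4400} \approx -2.7743$)
$d \left(-280 + F{\left(21 \right)}\right) = - \frac{12207 \left(-280 - 9\right)}{4400} = \left(- \frac{12207}{4400}\right) \left(-289\right) = \frac{3527823}{4400}$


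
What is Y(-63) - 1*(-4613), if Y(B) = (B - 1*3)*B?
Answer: 8771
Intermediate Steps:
Y(B) = B*(-3 + B) (Y(B) = (B - 3)*B = (-3 + B)*B = B*(-3 + B))
Y(-63) - 1*(-4613) = -63*(-3 - 63) - 1*(-4613) = -63*(-66) + 4613 = 4158 + 4613 = 8771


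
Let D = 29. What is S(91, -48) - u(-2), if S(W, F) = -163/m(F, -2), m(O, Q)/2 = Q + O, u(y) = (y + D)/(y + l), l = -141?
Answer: 26009/14300 ≈ 1.8188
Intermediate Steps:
u(y) = (29 + y)/(-141 + y) (u(y) = (y + 29)/(y - 141) = (29 + y)/(-141 + y))
m(O, Q) = 2*O + 2*Q (m(O, Q) = 2*(Q + O) = 2*(O + Q) = 2*O + 2*Q)
S(W, F) = -163/(-4 + 2*F) (S(W, F) = -163/(2*F + 2*(-2)) = -163/(2*F - 4) = -163/(-4 + 2*F))
S(91, -48) - u(-2) = -163/(-4 + 2*(-48)) - (29 - 2)/(-141 - 2) = -163/(-4 - 96) - 27/(-143) = -163/(-100) - (-1)*27/143 = -163*(-1/100) - 1*(-27/143) = 163/100 + 27/143 = 26009/14300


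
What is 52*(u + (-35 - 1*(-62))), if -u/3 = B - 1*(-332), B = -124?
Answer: -31044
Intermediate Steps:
u = -624 (u = -3*(-124 - 1*(-332)) = -3*(-124 + 332) = -3*208 = -624)
52*(u + (-35 - 1*(-62))) = 52*(-624 + (-35 - 1*(-62))) = 52*(-624 + (-35 + 62)) = 52*(-624 + 27) = 52*(-597) = -31044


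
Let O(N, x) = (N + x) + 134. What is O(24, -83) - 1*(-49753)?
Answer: 49828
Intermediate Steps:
O(N, x) = 134 + N + x
O(24, -83) - 1*(-49753) = (134 + 24 - 83) - 1*(-49753) = 75 + 49753 = 49828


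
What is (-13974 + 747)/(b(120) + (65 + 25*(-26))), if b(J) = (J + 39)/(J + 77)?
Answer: 868573/38362 ≈ 22.641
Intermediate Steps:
b(J) = (39 + J)/(77 + J)
(-13974 + 747)/(b(120) + (65 + 25*(-26))) = (-13974 + 747)/((39 + 120)/(77 + 120) + (65 + 25*(-26))) = -13227/(159/197 + (65 - 650)) = -13227/((1/197)*159 - 585) = -13227/(159/197 - 585) = -13227/(-115086/197) = -13227*(-197/115086) = 868573/38362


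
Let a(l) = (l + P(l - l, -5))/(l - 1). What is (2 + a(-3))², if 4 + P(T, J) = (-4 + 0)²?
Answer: 1/16 ≈ 0.062500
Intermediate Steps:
P(T, J) = 12 (P(T, J) = -4 + (-4 + 0)² = -4 + (-4)² = -4 + 16 = 12)
a(l) = (12 + l)/(-1 + l) (a(l) = (l + 12)/(l - 1) = (12 + l)/(-1 + l))
(2 + a(-3))² = (2 + (12 - 3)/(-1 - 3))² = (2 + 9/(-4))² = (2 - ¼*9)² = (2 - 9/4)² = (-¼)² = 1/16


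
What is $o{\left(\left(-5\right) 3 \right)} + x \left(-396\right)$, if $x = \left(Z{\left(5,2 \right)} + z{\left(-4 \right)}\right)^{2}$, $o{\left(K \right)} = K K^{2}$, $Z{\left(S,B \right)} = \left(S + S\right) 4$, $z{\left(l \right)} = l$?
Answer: $-516591$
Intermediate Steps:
$Z{\left(S,B \right)} = 8 S$ ($Z{\left(S,B \right)} = 2 S 4 = 8 S$)
$o{\left(K \right)} = K^{3}$
$x = 1296$ ($x = \left(8 \cdot 5 - 4\right)^{2} = \left(40 - 4\right)^{2} = 36^{2} = 1296$)
$o{\left(\left(-5\right) 3 \right)} + x \left(-396\right) = \left(\left(-5\right) 3\right)^{3} + 1296 \left(-396\right) = \left(-15\right)^{3} - 513216 = -3375 - 513216 = -516591$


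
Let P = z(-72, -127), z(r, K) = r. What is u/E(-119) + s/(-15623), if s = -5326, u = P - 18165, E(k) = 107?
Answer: -284346769/1671661 ≈ -170.10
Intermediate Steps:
P = -72
u = -18237 (u = -72 - 18165 = -18237)
u/E(-119) + s/(-15623) = -18237/107 - 5326/(-15623) = -18237*1/107 - 5326*(-1/15623) = -18237/107 + 5326/15623 = -284346769/1671661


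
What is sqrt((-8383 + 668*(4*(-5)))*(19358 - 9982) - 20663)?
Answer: I*sqrt(203883031) ≈ 14279.0*I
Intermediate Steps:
sqrt((-8383 + 668*(4*(-5)))*(19358 - 9982) - 20663) = sqrt((-8383 + 668*(-20))*9376 - 20663) = sqrt((-8383 - 13360)*9376 - 20663) = sqrt(-21743*9376 - 20663) = sqrt(-203862368 - 20663) = sqrt(-203883031) = I*sqrt(203883031)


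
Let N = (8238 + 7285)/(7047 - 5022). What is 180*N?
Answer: 62092/45 ≈ 1379.8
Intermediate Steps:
N = 15523/2025 ≈ 7.6657
180*N = 180*(15523/2025) = 62092/45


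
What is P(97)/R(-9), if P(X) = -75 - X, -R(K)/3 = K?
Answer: -172/27 ≈ -6.3704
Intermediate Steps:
R(K) = -3*K
P(97)/R(-9) = (-75 - 1*97)/((-3*(-9))) = (-75 - 97)/27 = -172*1/27 = -172/27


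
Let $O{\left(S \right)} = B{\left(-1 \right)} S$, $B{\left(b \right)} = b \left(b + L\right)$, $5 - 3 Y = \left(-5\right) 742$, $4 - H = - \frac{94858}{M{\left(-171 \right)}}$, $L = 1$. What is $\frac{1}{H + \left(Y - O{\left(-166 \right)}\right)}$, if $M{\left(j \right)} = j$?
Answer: $\frac{171}{117581} \approx 0.0014543$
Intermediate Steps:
$H = - \frac{94174}{171}$ ($H = 4 - - \frac{94858}{-171} = 4 - \left(-94858\right) \left(- \frac{1}{171}\right) = 4 - \frac{94858}{171} = - \frac{94174}{171} \approx -550.72$)
$Y = \frac{3715}{3}$ ($Y = \frac{5}{3} - \frac{\left(-5\right) 742}{3} = \frac{5}{3} - - \frac{3710}{3} = \frac{5}{3} + \frac{3710}{3} = \frac{3715}{3} \approx 1238.3$)
$B{\left(b \right)} = b \left(1 + b\right)$ ($B{\left(b \right)} = b \left(b + 1\right) = b \left(1 + b\right)$)
$O{\left(S \right)} = 0$ ($O{\left(S \right)} = - (1 - 1) S = \left(-1\right) 0 S = 0 S = 0$)
$\frac{1}{H + \left(Y - O{\left(-166 \right)}\right)} = \frac{1}{- \frac{94174}{171} + \left(\frac{3715}{3} - 0\right)} = \frac{1}{- \frac{94174}{171} + \left(\frac{3715}{3} + 0\right)} = \frac{1}{- \frac{94174}{171} + \frac{3715}{3}} = \frac{1}{\frac{117581}{171}} = \frac{171}{117581}$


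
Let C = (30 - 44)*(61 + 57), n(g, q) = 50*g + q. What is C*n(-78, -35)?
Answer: 6500620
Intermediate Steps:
n(g, q) = q + 50*g
C = -1652 (C = -14*118 = -1652)
C*n(-78, -35) = -1652*(-35 + 50*(-78)) = -1652*(-35 - 3900) = -1652*(-3935) = 6500620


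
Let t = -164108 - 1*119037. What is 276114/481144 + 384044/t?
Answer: -53300083903/68116758940 ≈ -0.78248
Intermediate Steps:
t = -283145 (t = -164108 - 119037 = -283145)
276114/481144 + 384044/t = 276114/481144 + 384044/(-283145) = 276114*(1/481144) + 384044*(-1/283145) = 138057/240572 - 384044/283145 = -53300083903/68116758940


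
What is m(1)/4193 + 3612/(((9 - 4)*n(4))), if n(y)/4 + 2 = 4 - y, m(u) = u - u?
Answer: -903/10 ≈ -90.300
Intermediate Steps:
m(u) = 0
n(y) = 8 - 4*y (n(y) = -8 + 4*(4 - y) = -8 + (16 - 4*y) = 8 - 4*y)
m(1)/4193 + 3612/(((9 - 4)*n(4))) = 0/4193 + 3612/(((9 - 4)*(8 - 4*4))) = 0*(1/4193) + 3612/((5*(8 - 16))) = 0 + 3612/((5*(-8))) = 0 + 3612/(-40) = 0 + 3612*(-1/40) = 0 - 903/10 = -903/10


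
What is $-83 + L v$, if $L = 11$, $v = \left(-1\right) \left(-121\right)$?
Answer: $1248$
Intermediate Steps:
$v = 121$
$-83 + L v = -83 + 11 \cdot 121 = -83 + 1331 = 1248$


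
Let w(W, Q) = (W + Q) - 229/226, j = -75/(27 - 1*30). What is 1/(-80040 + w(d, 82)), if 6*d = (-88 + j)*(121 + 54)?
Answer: -113/9243006 ≈ -1.2225e-5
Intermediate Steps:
j = 25 (j = -75/(27 - 30) = -75/(-3) = -75*(-1/3) = 25)
d = -3675/2 (d = ((-88 + 25)*(121 + 54))/6 = (-63*175)/6 = (1/6)*(-11025) = -3675/2 ≈ -1837.5)
w(W, Q) = -229/226 + Q + W (w(W, Q) = (Q + W) - 229*1/226 = (Q + W) - 229/226 = -229/226 + Q + W)
1/(-80040 + w(d, 82)) = 1/(-80040 + (-229/226 + 82 - 3675/2)) = 1/(-80040 - 198486/113) = 1/(-9243006/113) = -113/9243006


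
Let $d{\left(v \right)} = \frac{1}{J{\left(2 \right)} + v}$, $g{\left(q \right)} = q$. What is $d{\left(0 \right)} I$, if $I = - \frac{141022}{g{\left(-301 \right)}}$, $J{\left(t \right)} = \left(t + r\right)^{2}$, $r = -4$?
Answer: $\frac{10073}{86} \approx 117.13$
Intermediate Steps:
$J{\left(t \right)} = \left(-4 + t\right)^{2}$ ($J{\left(t \right)} = \left(t - 4\right)^{2} = \left(-4 + t\right)^{2}$)
$d{\left(v \right)} = \frac{1}{4 + v}$ ($d{\left(v \right)} = \frac{1}{\left(-4 + 2\right)^{2} + v} = \frac{1}{\left(-2\right)^{2} + v} = \frac{1}{4 + v}$)
$I = \frac{20146}{43}$ ($I = - \frac{141022}{-301} = \left(-141022\right) \left(- \frac{1}{301}\right) = \frac{20146}{43} \approx 468.51$)
$d{\left(0 \right)} I = \frac{1}{4 + 0} \cdot \frac{20146}{43} = \frac{1}{4} \cdot \frac{20146}{43} = \frac{10073}{86}$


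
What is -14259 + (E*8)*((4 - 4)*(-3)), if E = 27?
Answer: -14259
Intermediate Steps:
-14259 + (E*8)*((4 - 4)*(-3)) = -14259 + (27*8)*((4 - 4)*(-3)) = -14259 + 216*(0*(-3)) = -14259 + 216*0 = -14259 + 0 = -14259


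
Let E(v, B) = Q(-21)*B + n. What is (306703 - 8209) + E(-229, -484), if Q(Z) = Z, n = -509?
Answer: 308149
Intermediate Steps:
E(v, B) = -509 - 21*B (E(v, B) = -21*B - 509 = -509 - 21*B)
(306703 - 8209) + E(-229, -484) = (306703 - 8209) + (-509 - 21*(-484)) = 298494 + (-509 + 10164) = 298494 + 9655 = 308149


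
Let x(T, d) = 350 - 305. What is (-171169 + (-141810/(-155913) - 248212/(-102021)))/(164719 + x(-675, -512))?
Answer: -907543148045557/873600706034724 ≈ -1.0389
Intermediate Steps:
x(T, d) = 45
(-171169 + (-141810/(-155913) - 248212/(-102021)))/(164719 + x(-675, -512)) = (-171169 + (-141810/(-155913) - 248212/(-102021)))/(164719 + 45) = (-171169 + (-141810*(-1/155913) - 248212*(-1/102021)))/164764 = (-171169 + (47270/51971 + 248212/102021))*(1/164764) = (-171169 + 17722358522/5302133391)*(1/164764) = -907543148045557/5302133391*1/164764 = -907543148045557/873600706034724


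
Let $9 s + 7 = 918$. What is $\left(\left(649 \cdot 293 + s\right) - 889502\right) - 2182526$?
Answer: $- \frac{25935928}{9} \approx -2.8818 \cdot 10^{6}$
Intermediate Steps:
$s = \frac{911}{9}$ ($s = - \frac{7}{9} + \frac{1}{9} \cdot 918 = - \frac{7}{9} + 102 = \frac{911}{9} \approx 101.22$)
$\left(\left(649 \cdot 293 + s\right) - 889502\right) - 2182526 = \left(\left(649 \cdot 293 + \frac{911}{9}\right) - 889502\right) - 2182526 = \left(\left(190157 + \frac{911}{9}\right) - 889502\right) - 2182526 = \left(\frac{1712324}{9} - 889502\right) - 2182526 = - \frac{6293194}{9} - 2182526 = - \frac{25935928}{9}$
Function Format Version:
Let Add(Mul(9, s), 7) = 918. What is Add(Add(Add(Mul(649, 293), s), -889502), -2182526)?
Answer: Rational(-25935928, 9) ≈ -2.8818e+6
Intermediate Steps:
s = Rational(911, 9) (s = Add(Rational(-7, 9), Mul(Rational(1, 9), 918)) = Add(Rational(-7, 9), 102) = Rational(911, 9) ≈ 101.22)
Add(Add(Add(Mul(649, 293), s), -889502), -2182526) = Add(Add(Add(Mul(649, 293), Rational(911, 9)), -889502), -2182526) = Add(Add(Add(190157, Rational(911, 9)), -889502), -2182526) = Add(Add(Rational(1712324, 9), -889502), -2182526) = Add(Rational(-6293194, 9), -2182526) = Rational(-25935928, 9)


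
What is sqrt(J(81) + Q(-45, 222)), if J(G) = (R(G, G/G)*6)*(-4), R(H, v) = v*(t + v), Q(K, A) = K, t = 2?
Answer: 3*I*sqrt(13) ≈ 10.817*I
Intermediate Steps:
R(H, v) = v*(2 + v)
J(G) = -72 (J(G) = (((G/G)*(2 + G/G))*6)*(-4) = ((1*(2 + 1))*6)*(-4) = ((1*3)*6)*(-4) = (3*6)*(-4) = 18*(-4) = -72)
sqrt(J(81) + Q(-45, 222)) = sqrt(-72 - 45) = sqrt(-117) = 3*I*sqrt(13)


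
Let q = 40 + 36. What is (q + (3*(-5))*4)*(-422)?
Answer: -6752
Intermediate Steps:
q = 76
(q + (3*(-5))*4)*(-422) = (76 + (3*(-5))*4)*(-422) = (76 - 15*4)*(-422) = (76 - 60)*(-422) = 16*(-422) = -6752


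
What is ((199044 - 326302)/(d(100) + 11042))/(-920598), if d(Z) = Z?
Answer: 63629/5128651458 ≈ 1.2407e-5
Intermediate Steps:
((199044 - 326302)/(d(100) + 11042))/(-920598) = ((199044 - 326302)/(100 + 11042))/(-920598) = -127258/11142*(-1/920598) = -127258*1/11142*(-1/920598) = -63629/5571*(-1/920598) = 63629/5128651458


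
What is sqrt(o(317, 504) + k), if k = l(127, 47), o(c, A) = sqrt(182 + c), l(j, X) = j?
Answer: sqrt(127 + sqrt(499)) ≈ 12.220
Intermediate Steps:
k = 127
sqrt(o(317, 504) + k) = sqrt(sqrt(182 + 317) + 127) = sqrt(sqrt(499) + 127) = sqrt(127 + sqrt(499))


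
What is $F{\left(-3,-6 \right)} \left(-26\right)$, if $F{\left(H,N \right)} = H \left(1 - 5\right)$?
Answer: $-312$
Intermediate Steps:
$F{\left(H,N \right)} = - 4 H$ ($F{\left(H,N \right)} = H \left(1 - 5\right) = H \left(-4\right) = - 4 H$)
$F{\left(-3,-6 \right)} \left(-26\right) = \left(-4\right) \left(-3\right) \left(-26\right) = 12 \left(-26\right) = -312$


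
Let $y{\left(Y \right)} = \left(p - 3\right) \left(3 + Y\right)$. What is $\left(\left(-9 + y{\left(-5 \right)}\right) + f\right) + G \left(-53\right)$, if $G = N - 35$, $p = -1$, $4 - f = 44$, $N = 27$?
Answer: $383$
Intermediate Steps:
$f = -40$ ($f = 4 - 44 = -40$)
$y{\left(Y \right)} = -12 - 4 Y$ ($y{\left(Y \right)} = \left(-1 - 3\right) \left(3 + Y\right) = - 4 \left(3 + Y\right) = -12 - 4 Y$)
$G = -8$ ($G = 27 - 35 = -8$)
$\left(\left(-9 + y{\left(-5 \right)}\right) + f\right) + G \left(-53\right) = \left(\left(-9 - -8\right) - 40\right) - -424 = \left(\left(-9 + \left(-12 + 20\right)\right) - 40\right) + 424 = \left(\left(-9 + 8\right) - 40\right) + 424 = \left(-1 - 40\right) + 424 = -41 + 424 = 383$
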